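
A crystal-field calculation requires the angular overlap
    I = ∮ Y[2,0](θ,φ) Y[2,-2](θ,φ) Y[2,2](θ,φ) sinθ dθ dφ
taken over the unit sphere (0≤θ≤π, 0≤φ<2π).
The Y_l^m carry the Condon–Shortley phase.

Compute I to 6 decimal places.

-0.180224

Checks pass: Σm=0; 6 even; l₃=2∈[0,4].
(2·2+1)(2·2+1)(2·2+1) = 125
Δ: 2! 2! 2! / 7! → 1/630
sum: t=0:+1/8 t=1:−1/1 t=2:+1/8 = -3/4
3j²(2 2 2; 0 0 0) = Δ·Π!·Σ² = 2/35  (sign -1)
sum: t=0:+1/8 = 1/8
3j²(2 2 2; 0 -2 2) = Δ·Π!·Σ² = 2/35  (sign +1)
combine: 4πI² = 125·2/35·2/35 = 20/49
take √, sign -1: I = -0.18022375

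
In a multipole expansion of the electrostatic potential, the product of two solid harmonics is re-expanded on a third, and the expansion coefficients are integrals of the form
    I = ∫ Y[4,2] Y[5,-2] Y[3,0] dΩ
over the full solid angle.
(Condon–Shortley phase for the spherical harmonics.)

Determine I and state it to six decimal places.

0.022664

Rules hold: Σm=0, L=12 even, 1≤3≤9.
N = 9·11·7 = 693
Δ = 6!·2!·4!/13! = 1/180180
Racah Σ t=2..4: t=2:+1/576 t=3:−1/144 t=4:+1/576 = -1/288
⇒ 3j(4 5 3; 0 0 0)² = 20/1001, sgn +1
Racah Σ t=0..2: t=0:+1/8640 t=1:−1/480 t=2:+1/576 = -1/4320
⇒ 3j(4 5 3; 2 -2 0)² = 1/2145, sgn +1
4πI² = N·(3j₀)²·(3jₘ)² = 12/1859
I = +1·√(0.00645508/4π) = 0.02266449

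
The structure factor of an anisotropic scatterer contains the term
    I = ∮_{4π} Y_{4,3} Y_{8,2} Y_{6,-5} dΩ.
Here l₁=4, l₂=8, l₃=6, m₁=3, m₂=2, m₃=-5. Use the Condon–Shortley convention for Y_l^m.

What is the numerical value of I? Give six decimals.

Rules hold: Σm=0, L=18 even, 4≤6≤12.
N = 9·17·13 = 1989
Δ = 6!·2!·10!/19! = 1/23279256
Racah Σ t=2..4: t=2:+1/1658880 t=3:−1/518400 t=4:+1/1658880 = -1/1382400
⇒ 3j(4 8 6; 0 0 0)² = 504/46189, sgn -1
Racah Σ t=0..1: t=0:+1/2612736000 t=1:−1/87091200 = -29/2612736000
⇒ 3j(4 8 6; 3 2 -5)² = 841/302328, sgn +1
4πI² = N·(3j₀)²·(3jₘ)² = 52983/877591
I = -1·√(0.0603732/4π) = -0.06931341

-0.069313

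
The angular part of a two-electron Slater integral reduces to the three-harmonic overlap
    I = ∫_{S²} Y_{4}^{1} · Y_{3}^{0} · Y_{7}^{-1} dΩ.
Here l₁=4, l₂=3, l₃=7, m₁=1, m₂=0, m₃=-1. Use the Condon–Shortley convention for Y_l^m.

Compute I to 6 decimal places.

m-sum 0 ✓  L=14 even ✓  1≤7≤7 ✓
Π(2lᵢ+1) = 9×7×15 = 945
triangle coeff Δ(4,3,7) = 1/45045
Σ_t [0,0]: t=0:+1/20736 = 1/20736
(3j)²=35/1287 [(4 3 7; 0 0 0)], sign=-1
Σ_t [0,0]: t=0:+1/25920 = 1/25920
(3j)²=32/1287 [(4 3 7; 1 0 -1)], sign=+1
⇒ 4πI² = 39200/61347
I = (-1)√(39200/61347/(4π)) = -0.22549735

-0.225497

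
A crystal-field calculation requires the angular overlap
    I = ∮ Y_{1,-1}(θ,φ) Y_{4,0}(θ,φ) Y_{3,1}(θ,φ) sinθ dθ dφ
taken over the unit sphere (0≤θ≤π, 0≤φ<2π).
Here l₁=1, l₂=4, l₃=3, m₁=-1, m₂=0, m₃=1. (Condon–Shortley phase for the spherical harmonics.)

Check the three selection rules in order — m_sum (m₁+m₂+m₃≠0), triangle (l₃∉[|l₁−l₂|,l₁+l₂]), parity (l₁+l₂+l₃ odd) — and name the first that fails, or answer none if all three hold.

none

azimuthal sum: -1 + 0 + 1 = 0  ✓
3 ≤ 3 ≤ 5 (triangle on l)  ✓
L = 1 + 4 + 3 = 8 (even)  ✓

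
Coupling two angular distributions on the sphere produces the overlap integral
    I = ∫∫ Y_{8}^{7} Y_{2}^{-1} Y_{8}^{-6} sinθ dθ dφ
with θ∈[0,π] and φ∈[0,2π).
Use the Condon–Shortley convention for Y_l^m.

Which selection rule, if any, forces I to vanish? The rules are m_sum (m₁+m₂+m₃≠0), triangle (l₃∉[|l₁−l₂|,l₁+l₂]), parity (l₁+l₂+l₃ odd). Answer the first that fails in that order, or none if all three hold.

none

azimuthal sum: 7 − 1 − 6 = 0  ✓
6 ≤ 8 ≤ 10 (triangle on l)  ✓
L = 8 + 2 + 8 = 18 (even)  ✓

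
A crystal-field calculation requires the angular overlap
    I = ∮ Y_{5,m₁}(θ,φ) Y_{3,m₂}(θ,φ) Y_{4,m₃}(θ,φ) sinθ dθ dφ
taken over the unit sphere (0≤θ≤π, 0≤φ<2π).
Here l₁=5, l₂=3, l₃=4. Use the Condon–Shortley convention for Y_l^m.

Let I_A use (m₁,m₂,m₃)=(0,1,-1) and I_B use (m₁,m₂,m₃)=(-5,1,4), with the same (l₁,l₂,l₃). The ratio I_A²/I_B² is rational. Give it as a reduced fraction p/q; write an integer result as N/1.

1/392

Same 5,3,4: normalisation and zero-m 3j drop out of the ratio.
A: Δ: 4! 6! 2! / 13! → 1/180180; sum: t=2:+1/288 t=3:−1/288 t=4:+1/5760 = 1/5760; 3j²(5 3 4; 0 1 -1) = Δ·Π!·Σ² = 1/12012  (sign -1)
B: Δ: 4! 6! 2! / 13! → 1/180180; sum: t=4:+1/34560 = 1/34560; 3j²(5 3 4; -5 1 4) = Δ·Π!·Σ² = 14/429  (sign +1)
I_A²/I_B² = (1/12012)/(14/429) = 1/392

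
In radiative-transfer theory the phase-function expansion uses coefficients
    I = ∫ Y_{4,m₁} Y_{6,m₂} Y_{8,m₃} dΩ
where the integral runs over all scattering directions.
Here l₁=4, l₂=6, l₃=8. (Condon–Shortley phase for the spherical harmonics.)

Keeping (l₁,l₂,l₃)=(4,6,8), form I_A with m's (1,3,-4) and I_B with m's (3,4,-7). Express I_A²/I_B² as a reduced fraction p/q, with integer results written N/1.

11094/31213

Shared (l₁,l₂,l₃)=(4,6,8): N and (l;000)² cancel in I_A²/I_B².
A: Δ = 2!·6!·10!/19! = 1/23279256; Racah Σ t=0..2: t=0:+1/26127360 t=1:−1/3870720 t=2:+1/7257600 = -43/522547200; ⇒ 3j(4 6 8; 1 3 -4)² = 1849/352716, sgn -1
B: Δ = 2!·6!·10!/19! = 1/23279256; Racah Σ t=0..1: t=0:+1/870912000 t=1:−1/261273600 = -1/373248000; ⇒ 3j(4 6 8; 3 4 -7)² = 343/23256, sgn +1
I_A²/I_B² = (1849/352716)/(343/23256) = 11094/31213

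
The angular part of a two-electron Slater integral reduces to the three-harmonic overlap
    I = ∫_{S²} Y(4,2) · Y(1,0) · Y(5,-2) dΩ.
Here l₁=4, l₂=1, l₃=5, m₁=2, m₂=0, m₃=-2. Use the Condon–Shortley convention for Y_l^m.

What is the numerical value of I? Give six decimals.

m-sum 0 ✓  L=10 even ✓  3≤5≤5 ✓
Π(2lᵢ+1) = 9×3×11 = 297
triangle coeff Δ(4,1,5) = 1/495
Σ_t [0,0]: t=0:+1/576 = 1/576
(3j)²=5/99 [(4 1 5; 0 0 0)], sign=-1
Σ_t [0,0]: t=0:+1/1440 = 1/1440
(3j)²=7/165 [(4 1 5; 2 0 -2)], sign=-1
⇒ 4πI² = 7/11
I = (+1)√(7/11/(4π)) = 0.22503380

0.225034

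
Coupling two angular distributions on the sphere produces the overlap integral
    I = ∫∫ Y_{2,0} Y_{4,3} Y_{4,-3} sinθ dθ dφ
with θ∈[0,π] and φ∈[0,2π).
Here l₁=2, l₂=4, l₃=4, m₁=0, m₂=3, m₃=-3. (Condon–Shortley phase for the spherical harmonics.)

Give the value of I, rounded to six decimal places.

0.057344

Checks pass: Σm=0; 10 even; l₃=4∈[2,6].
(2·2+1)(2·4+1)(2·4+1) = 405
Δ: 2! 2! 6! / 11! → 1/13860
sum: t=0:+1/192 t=1:−1/36 t=2:+1/192 = -5/288
3j²(2 4 4; 0 0 0) = Δ·Π!·Σ² = 20/693  (sign -1)
sum: t=1:−1/720 t=2:+1/480 = 1/1440
3j²(2 4 4; 0 3 -3) = Δ·Π!·Σ² = 7/1980  (sign -1)
combine: 4πI² = 405·20/693·7/1980 = 5/121
take √, sign +1: I = 0.05734392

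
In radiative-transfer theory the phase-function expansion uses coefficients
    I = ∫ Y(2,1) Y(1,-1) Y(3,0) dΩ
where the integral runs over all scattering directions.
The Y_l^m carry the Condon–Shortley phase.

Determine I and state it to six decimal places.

Checks pass: Σm=0; 6 even; l₃=3∈[1,3].
(2·2+1)(2·1+1)(2·3+1) = 105
Δ: 0! 4! 2! / 7! → 1/105
sum: t=0:+1/4 = 1/4
3j²(2 1 3; 0 0 0) = Δ·Π!·Σ² = 3/35  (sign -1)
sum: t=0:+1/12 = 1/12
3j²(2 1 3; 1 -1 0) = Δ·Π!·Σ² = 1/35  (sign -1)
combine: 4πI² = 105·3/35·1/35 = 9/35
take √, sign +1: I = 0.14304817

0.143048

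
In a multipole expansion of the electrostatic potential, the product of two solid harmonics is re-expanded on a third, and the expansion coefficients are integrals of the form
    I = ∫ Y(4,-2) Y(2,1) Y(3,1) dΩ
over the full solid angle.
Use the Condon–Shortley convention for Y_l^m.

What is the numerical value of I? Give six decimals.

0.000000

l₁+l₂+l₃=9 is odd: 3j(l;000)=0 ⇒ I=0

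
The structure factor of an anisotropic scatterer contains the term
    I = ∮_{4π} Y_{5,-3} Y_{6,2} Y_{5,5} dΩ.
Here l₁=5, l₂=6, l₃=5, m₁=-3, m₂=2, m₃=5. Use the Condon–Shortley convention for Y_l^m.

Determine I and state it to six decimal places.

0.000000

-3 + 2 + 5 = 4 ≠ 0: azimuthal integral kills it; I = 0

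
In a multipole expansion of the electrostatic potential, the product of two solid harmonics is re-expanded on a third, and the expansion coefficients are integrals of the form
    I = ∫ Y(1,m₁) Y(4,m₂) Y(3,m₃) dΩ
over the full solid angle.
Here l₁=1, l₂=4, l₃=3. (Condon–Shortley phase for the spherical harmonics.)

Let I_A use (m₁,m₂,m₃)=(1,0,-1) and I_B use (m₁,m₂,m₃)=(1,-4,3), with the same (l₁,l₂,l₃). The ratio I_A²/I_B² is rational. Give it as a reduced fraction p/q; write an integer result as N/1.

Shared (l₁,l₂,l₃)=(1,4,3): N and (l;000)² cancel in I_A²/I_B².
A: Δ = 2!·0!·6!/9! = 1/252; Racah Σ t=0..0: t=0:+1/96 = 1/96; ⇒ 3j(1 4 3; 1 0 -1)² = 1/42, sgn +1
B: Δ = 2!·0!·6!/9! = 1/252; Racah Σ t=0..0: t=0:+1/1440 = 1/1440; ⇒ 3j(1 4 3; 1 -4 3)² = 1/9, sgn +1
I_A²/I_B² = (1/42)/(1/9) = 3/14

3/14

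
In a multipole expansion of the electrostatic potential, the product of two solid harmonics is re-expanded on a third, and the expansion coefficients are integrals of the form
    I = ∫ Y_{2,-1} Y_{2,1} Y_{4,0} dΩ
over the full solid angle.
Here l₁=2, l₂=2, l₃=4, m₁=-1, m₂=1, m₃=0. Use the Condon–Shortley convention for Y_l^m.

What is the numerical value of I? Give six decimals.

0.161197

Checks pass: Σm=0; 8 even; l₃=4∈[0,4].
(2·2+1)(2·2+1)(2·4+1) = 225
Δ: 0! 4! 4! / 9! → 1/630
sum: t=0:+1/16 = 1/16
3j²(2 2 4; 0 0 0) = Δ·Π!·Σ² = 2/35  (sign +1)
sum: t=0:+1/36 = 1/36
3j²(2 2 4; -1 1 0) = Δ·Π!·Σ² = 8/315  (sign +1)
combine: 4πI² = 225·2/35·8/315 = 16/49
take √, sign +1: I = 0.16119702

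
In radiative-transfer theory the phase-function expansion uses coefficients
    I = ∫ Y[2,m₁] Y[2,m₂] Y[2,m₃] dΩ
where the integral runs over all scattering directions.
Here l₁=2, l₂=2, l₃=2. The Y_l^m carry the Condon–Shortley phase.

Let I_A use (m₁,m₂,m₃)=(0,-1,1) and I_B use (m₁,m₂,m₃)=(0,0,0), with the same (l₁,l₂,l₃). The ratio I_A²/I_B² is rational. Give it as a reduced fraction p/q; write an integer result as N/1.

Shared (l₁,l₂,l₃)=(2,2,2): N and (l;000)² cancel in I_A²/I_B².
A: Δ = 2!·2!·2!/7! = 1/630; Racah Σ t=0..1: t=0:+1/4 t=1:−1/2 = -1/4; ⇒ 3j(2 2 2; 0 -1 1)² = 1/70, sgn +1
B: Δ = 2!·2!·2!/7! = 1/630; Racah Σ t=0..2: t=0:+1/8 t=1:−1/1 t=2:+1/8 = -3/4; ⇒ 3j(2 2 2; 0 0 0)² = 2/35, sgn -1
I_A²/I_B² = (1/70)/(2/35) = 1/4

1/4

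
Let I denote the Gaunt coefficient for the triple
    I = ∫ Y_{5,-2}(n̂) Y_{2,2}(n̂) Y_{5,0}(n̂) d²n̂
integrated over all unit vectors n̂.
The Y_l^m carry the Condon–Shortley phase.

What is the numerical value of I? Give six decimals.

m-sum 0 ✓  L=12 even ✓  3≤5≤7 ✓
Π(2lᵢ+1) = 11×5×11 = 605
triangle coeff Δ(5,2,5) = 1/38610
Σ_t [0,2]: t=0:+1/2880 t=1:−1/576 t=2:+1/2880 = -1/960
(3j)²=10/429 [(5 2 5; 0 0 0)], sign=+1
Σ_t [2,2]: t=2:+1/2880 = 1/2880
(3j)²=14/429 [(5 2 5; -2 2 0)], sign=-1
⇒ 4πI² = 700/1521
I = (-1)√(700/1521/(4π)) = -0.19137248

-0.191372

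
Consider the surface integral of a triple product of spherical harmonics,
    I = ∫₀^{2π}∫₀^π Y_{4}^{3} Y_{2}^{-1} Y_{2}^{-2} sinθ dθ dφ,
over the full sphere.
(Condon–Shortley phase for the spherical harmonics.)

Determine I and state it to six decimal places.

Rules hold: Σm=0, L=8 even, 2≤2≤6.
N = 9·5·5 = 225
Δ = 4!·4!·0!/9! = 1/630
Racah Σ t=2..2: t=2:+1/16 = 1/16
⇒ 3j(4 2 2; 0 0 0)² = 2/35, sgn +1
Racah Σ t=1..1: t=1:−1/144 = -1/144
⇒ 3j(4 2 2; 3 -1 -2)² = 1/18, sgn -1
4πI² = N·(3j₀)²·(3jₘ)² = 5/7
I = -1·√(0.714286/4π) = -0.23841361

-0.238414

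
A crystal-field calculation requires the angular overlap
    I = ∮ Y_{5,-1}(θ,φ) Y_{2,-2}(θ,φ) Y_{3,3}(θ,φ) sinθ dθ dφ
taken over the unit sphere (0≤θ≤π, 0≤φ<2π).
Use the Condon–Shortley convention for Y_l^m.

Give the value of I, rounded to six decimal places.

-0.023961

m-sum 0 ✓  L=10 even ✓  3≤3≤7 ✓
Π(2lᵢ+1) = 11×5×7 = 385
triangle coeff Δ(5,2,3) = 1/2310
Σ_t [2,2]: t=2:+1/144 = 1/144
(3j)²=10/231 [(5 2 3; 0 0 0)], sign=-1
Σ_t [0,0]: t=0:+1/17280 = 1/17280
(3j)²=1/2310 [(5 2 3; -1 -2 3)], sign=+1
⇒ 4πI² = 5/693
I = (-1)√(5/693/(4π)) = -0.02396147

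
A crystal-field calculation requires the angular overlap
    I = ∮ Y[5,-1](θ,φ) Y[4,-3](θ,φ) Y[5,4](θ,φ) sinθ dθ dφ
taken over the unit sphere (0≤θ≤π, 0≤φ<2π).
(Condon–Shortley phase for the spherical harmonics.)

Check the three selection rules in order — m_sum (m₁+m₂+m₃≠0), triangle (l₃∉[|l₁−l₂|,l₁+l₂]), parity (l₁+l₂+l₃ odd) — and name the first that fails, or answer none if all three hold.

azimuthal sum: -1 − 3 + 4 = 0  ✓
1 ≤ 5 ≤ 9 (triangle on l)  ✓
L = 5 + 4 + 5 = 14 (even)  ✓

none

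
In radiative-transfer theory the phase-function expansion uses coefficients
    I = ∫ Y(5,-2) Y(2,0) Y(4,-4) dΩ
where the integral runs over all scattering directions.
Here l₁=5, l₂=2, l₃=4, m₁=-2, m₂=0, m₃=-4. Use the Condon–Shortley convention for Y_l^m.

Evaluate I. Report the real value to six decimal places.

-2 + 0 − 4 = -6 ≠ 0: azimuthal integral kills it; I = 0

0.000000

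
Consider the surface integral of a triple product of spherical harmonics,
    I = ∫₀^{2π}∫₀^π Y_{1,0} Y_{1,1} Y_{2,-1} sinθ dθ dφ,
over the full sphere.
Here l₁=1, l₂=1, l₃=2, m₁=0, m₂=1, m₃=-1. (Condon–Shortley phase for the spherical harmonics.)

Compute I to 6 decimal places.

-0.218510

Rules hold: Σm=0, L=4 even, 0≤2≤2.
N = 3·3·5 = 45
Δ = 0!·2!·2!/5! = 1/30
Racah Σ t=0..0: t=0:+1/1 = 1/1
⇒ 3j(1 1 2; 0 0 0)² = 2/15, sgn +1
Racah Σ t=0..0: t=0:+1/2 = 1/2
⇒ 3j(1 1 2; 0 1 -1)² = 1/10, sgn -1
4πI² = N·(3j₀)²·(3jₘ)² = 3/5
I = -1·√(0.6/4π) = -0.21850969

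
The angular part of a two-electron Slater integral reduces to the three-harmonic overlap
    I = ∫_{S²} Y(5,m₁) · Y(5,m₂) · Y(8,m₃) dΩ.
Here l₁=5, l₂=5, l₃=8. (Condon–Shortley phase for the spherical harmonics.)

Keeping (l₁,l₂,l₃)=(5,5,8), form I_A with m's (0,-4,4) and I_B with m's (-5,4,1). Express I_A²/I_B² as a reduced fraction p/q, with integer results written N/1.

Same 5,5,8: normalisation and zero-m 3j drop out of the ratio.
A: Δ: 2! 8! 8! / 19! → 1/37413090; sum: t=0:+1/7257600 t=1:−1/23224320 = 11/116121600; 3j²(5 5 8; 0 -4 4) = Δ·Π!·Σ² = 121/8398  (sign +1)
B: Δ: 2! 8! 8! / 19! → 1/37413090; sum: t=2:+1/406425600 = 1/406425600; 3j²(5 5 8; -5 4 1) = Δ·Π!·Σ² = 18/46189  (sign -1)
I_A²/I_B² = (121/8398)/(18/46189) = 1331/36

1331/36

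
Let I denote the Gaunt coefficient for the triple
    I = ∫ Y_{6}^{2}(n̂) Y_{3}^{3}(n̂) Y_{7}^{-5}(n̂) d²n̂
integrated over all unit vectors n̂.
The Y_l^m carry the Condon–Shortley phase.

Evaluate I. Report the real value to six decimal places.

m-sum 0 ✓  L=16 even ✓  3≤7≤9 ✓
Π(2lᵢ+1) = 13×7×15 = 1365
triangle coeff Δ(6,3,7) = 1/2042040
Σ_t [0,2]: t=0:+1/207360 t=1:−1/57600 t=2:+1/207360 = -1/129600
(3j)²=168/12155 [(6 3 7; 0 0 0)], sign=+1
Σ_t [2,2]: t=2:+1/3870720 = 1/3870720
(3j)²=135/6188 [(6 3 7; 2 3 -5)], sign=+1
⇒ 4πI² = 17010/41327
I = (+1)√(17010/41327/(4π)) = 0.18097988

0.180980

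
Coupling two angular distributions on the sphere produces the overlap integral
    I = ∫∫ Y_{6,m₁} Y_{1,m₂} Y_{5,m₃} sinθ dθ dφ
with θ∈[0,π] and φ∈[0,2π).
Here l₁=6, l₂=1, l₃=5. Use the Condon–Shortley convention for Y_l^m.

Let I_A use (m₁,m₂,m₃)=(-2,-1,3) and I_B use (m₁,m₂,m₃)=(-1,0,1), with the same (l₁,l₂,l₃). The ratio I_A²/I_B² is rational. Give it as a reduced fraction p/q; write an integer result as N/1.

6/35

Same 6,1,5: normalisation and zero-m 3j drop out of the ratio.
A: Δ: 2! 10! 0! / 13! → 1/858; sum: t=0:+1/161280 = 1/161280; 3j²(6 1 5; -2 -1 3) = Δ·Π!·Σ² = 1/143  (sign +1)
B: Δ: 2! 10! 0! / 13! → 1/858; sum: t=1:−1/17280 = -1/17280; 3j²(6 1 5; -1 0 1) = Δ·Π!·Σ² = 35/858  (sign -1)
I_A²/I_B² = (1/143)/(35/858) = 6/35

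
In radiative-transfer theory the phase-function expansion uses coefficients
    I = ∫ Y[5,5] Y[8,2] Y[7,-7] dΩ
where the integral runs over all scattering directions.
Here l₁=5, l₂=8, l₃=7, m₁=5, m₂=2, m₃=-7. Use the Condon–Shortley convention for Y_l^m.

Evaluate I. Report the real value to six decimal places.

0.021186

Rules hold: Σm=0, L=20 even, 3≤7≤13.
N = 11·17·15 = 2805
Δ = 6!·4!·10!/21! = 1/814773960
Racah Σ t=1..5: t=1:−1/87091200 t=2:+1/4976640 t=3:−1/2073600 t=4:+1/4976640 t=5:−1/87091200 = -1/9676800
⇒ 3j(5 8 7; 0 0 0)² = 360/46189, sgn +1
Racah Σ t=0..0: t=0:+1/62705664000 = 1/62705664000
⇒ 3j(5 8 7; 5 2 -7)² = 1/3876, sgn +1
4πI² = N·(3j₀)²·(3jₘ)² = 450/79781
I = +1·√(0.00564044/4π) = 0.02118613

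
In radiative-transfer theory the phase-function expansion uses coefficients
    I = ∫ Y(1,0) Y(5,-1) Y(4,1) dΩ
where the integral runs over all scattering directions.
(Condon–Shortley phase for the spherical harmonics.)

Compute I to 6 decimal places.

Rules hold: Σm=0, L=10 even, 4≤4≤6.
N = 3·11·9 = 297
Δ = 2!·0!·8!/11! = 1/495
Racah Σ t=1..1: t=1:−1/576 = -1/576
⇒ 3j(1 5 4; 0 0 0)² = 5/99, sgn -1
Racah Σ t=1..1: t=1:−1/720 = -1/720
⇒ 3j(1 5 4; 0 -1 1)² = 8/165, sgn +1
4πI² = N·(3j₀)²·(3jₘ)² = 8/11
I = -1·√(0.727273/4π) = -0.24057125

-0.240571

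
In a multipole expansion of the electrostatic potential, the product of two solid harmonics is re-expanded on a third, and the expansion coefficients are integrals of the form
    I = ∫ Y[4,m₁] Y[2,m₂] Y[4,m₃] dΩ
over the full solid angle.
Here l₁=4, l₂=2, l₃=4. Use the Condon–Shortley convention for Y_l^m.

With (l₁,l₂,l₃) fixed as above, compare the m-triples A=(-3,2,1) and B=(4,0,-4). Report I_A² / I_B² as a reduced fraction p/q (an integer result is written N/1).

Same 4,2,4: normalisation and zero-m 3j drop out of the ratio.
A: Δ: 2! 6! 2! / 11! → 1/13860; sum: t=2:+1/480 = 1/480; 3j²(4 2 4; -3 2 1) = Δ·Π!·Σ² = 3/110  (sign -1)
B: Δ: 2! 6! 2! / 11! → 1/13860; sum: t=0:+1/2880 = 1/2880; 3j²(4 2 4; 4 0 -4) = Δ·Π!·Σ² = 28/495  (sign +1)
I_A²/I_B² = (3/110)/(28/495) = 27/56

27/56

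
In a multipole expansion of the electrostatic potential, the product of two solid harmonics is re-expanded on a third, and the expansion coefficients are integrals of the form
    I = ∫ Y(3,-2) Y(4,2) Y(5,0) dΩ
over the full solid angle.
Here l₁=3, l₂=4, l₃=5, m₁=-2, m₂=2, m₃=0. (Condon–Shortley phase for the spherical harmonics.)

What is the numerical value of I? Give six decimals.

Rules hold: Σm=0, L=12 even, 1≤5≤7.
N = 7·9·11 = 693
Δ = 2!·4!·6!/13! = 1/180180
Racah Σ t=0..2: t=0:+1/576 t=1:−1/144 t=2:+1/576 = -1/288
⇒ 3j(3 4 5; 0 0 0)² = 20/1001, sgn +1
Racah Σ t=1..2: t=1:−1/2880 t=2:+1/576 = 1/720
⇒ 3j(3 4 5; -2 2 0)² = 80/3003, sgn -1
4πI² = N·(3j₀)²·(3jₘ)² = 4800/13013
I = -1·√(0.368862/4π) = -0.17132746

-0.171327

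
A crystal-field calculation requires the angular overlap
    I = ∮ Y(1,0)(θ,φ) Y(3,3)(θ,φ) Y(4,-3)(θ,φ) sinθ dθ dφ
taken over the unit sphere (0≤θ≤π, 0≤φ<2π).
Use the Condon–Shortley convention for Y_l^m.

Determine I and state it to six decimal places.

Checks pass: Σm=0; 8 even; l₃=4∈[2,4].
(2·1+1)(2·3+1)(2·4+1) = 189
Δ: 0! 2! 6! / 9! → 1/252
sum: t=0:+1/36 = 1/36
3j²(1 3 4; 0 0 0) = Δ·Π!·Σ² = 4/63  (sign +1)
sum: t=0:+1/720 = 1/720
3j²(1 3 4; 0 3 -3) = Δ·Π!·Σ² = 1/36  (sign -1)
combine: 4πI² = 189·4/63·1/36 = 1/3
take √, sign -1: I = -0.16286750

-0.162868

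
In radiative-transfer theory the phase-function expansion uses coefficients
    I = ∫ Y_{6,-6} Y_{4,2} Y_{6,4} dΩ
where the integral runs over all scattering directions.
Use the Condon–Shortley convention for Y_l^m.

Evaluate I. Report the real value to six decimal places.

m-sum 0 ✓  L=16 even ✓  2≤6≤10 ✓
Π(2lᵢ+1) = 13×9×13 = 1521
triangle coeff Δ(6,4,6) = 1/15315300
Σ_t [0,4]: t=0:+1/829440 t=1:−1/25920 t=2:+1/9216 t=3:−1/25920 t=4:+1/829440 = 7/207360
(3j)²=28/2431 [(6 4 6; 0 0 0)], sign=+1
Σ_t [4,4]: t=4:+1/3870720 = 1/3870720
(3j)²=135/6188 [(6 4 6; -6 2 4)], sign=+1
⇒ 4πI² = 1215/3179
I = (+1)√(1215/3179/(4π)) = 0.17439657

0.174397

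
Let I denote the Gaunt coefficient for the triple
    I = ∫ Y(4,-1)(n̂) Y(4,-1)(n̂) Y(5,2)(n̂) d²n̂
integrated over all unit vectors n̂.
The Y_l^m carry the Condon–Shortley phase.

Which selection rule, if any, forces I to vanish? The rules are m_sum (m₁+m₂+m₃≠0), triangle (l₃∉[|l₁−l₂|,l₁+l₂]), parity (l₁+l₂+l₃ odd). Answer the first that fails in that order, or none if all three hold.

azimuthal sum: -1 − 1 + 2 = 0  ✓
0 ≤ 5 ≤ 8 (triangle on l)  ✓
L = 4 + 4 + 5 = 13 (odd)  ✗

parity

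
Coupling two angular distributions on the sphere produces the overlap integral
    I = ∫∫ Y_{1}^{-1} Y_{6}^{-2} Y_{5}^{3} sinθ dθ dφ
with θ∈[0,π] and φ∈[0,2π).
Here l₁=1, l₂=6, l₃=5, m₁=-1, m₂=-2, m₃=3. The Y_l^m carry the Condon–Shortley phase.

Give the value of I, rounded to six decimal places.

0.100084

m-sum 0 ✓  L=12 even ✓  5≤5≤7 ✓
Π(2lᵢ+1) = 3×13×11 = 429
triangle coeff Δ(1,6,5) = 1/858
Σ_t [1,1]: t=1:−1/14400 = -1/14400
(3j)²=6/143 [(1 6 5; 0 0 0)], sign=+1
Σ_t [2,2]: t=2:+1/161280 = 1/161280
(3j)²=1/143 [(1 6 5; -1 -2 3)], sign=+1
⇒ 4πI² = 18/143
I = (+1)√(18/143/(4π)) = 0.10008369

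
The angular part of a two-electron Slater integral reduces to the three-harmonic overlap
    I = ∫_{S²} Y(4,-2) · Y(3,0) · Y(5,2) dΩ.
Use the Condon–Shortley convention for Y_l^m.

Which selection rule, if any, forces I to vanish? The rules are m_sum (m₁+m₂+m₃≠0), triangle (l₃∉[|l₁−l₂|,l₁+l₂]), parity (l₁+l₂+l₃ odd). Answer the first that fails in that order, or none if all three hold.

azimuthal sum: -2 + 0 + 2 = 0  ✓
1 ≤ 5 ≤ 7 (triangle on l)  ✓
L = 4 + 3 + 5 = 12 (even)  ✓

none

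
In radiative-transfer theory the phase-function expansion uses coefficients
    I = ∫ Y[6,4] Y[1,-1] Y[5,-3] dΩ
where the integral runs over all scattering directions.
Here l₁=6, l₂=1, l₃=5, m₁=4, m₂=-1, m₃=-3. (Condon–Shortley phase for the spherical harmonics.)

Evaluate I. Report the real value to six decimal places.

0.274090

Checks pass: Σm=0; 12 even; l₃=5∈[5,7].
(2·6+1)(2·1+1)(2·5+1) = 429
Δ: 2! 10! 0! / 13! → 1/858
sum: t=1:−1/14400 = -1/14400
3j²(6 1 5; 0 0 0) = Δ·Π!·Σ² = 6/143  (sign +1)
sum: t=0:+1/161280 = 1/161280
3j²(6 1 5; 4 -1 -3) = Δ·Π!·Σ² = 15/286  (sign +1)
combine: 4πI² = 429·6/143·15/286 = 135/143
take √, sign +1: I = 0.27409047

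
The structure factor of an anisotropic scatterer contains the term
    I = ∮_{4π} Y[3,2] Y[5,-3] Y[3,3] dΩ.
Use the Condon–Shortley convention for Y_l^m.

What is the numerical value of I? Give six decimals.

2 − 3 + 3 = 2 ≠ 0: azimuthal integral kills it; I = 0

0.000000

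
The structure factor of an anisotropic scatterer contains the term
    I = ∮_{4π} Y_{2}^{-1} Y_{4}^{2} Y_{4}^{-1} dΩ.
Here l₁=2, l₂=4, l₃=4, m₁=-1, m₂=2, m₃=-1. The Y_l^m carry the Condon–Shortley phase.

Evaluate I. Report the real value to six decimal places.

Checks pass: Σm=0; 10 even; l₃=4∈[2,6].
(2·2+1)(2·4+1)(2·4+1) = 405
Δ: 2! 2! 6! / 11! → 1/13860
sum: t=0:+1/192 t=1:−1/36 t=2:+1/192 = -5/288
3j²(2 4 4; 0 0 0) = Δ·Π!·Σ² = 20/693  (sign -1)
sum: t=1:−1/240 t=2:+1/96 = 1/160
3j²(2 4 4; -1 2 -1) = Δ·Π!·Σ² = 27/1540  (sign -1)
combine: 4πI² = 405·20/693·27/1540 = 1215/5929
take √, sign +1: I = 0.12770047

0.127700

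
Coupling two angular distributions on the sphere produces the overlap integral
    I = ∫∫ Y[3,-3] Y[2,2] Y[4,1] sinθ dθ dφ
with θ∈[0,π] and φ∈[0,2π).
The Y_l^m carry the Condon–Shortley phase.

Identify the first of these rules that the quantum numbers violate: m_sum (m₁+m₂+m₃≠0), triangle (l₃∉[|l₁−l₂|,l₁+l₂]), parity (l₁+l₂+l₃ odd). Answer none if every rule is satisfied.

parity

m₁+m₂+m₃ = -3 + 2 + 1 = 0  ✓
triangle: |3−2|=1 ≤ l₃=4 ≤ 3+2=5  ✓
parity: l₁+l₂+l₃ = 9 is odd  ✗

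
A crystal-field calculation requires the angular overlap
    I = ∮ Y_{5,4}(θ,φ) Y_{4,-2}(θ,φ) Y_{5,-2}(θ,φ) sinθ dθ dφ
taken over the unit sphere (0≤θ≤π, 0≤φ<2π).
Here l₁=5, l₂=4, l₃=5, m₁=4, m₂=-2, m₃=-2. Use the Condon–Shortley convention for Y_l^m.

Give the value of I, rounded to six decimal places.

0.118854

m-sum 0 ✓  L=14 even ✓  1≤5≤9 ✓
Π(2lᵢ+1) = 11×9×11 = 1089
triangle coeff Δ(5,4,5) = 1/3153150
Σ_t [0,4]: t=0:+1/69120 t=1:−1/1728 t=2:+1/576 t=3:−1/1728 t=4:+1/69120 = 7/11520
(3j)²=2/143 [(5 4 5; 0 0 0)], sign=-1
Σ_t [0,1]: t=0:+1/11520 t=1:−1/25920 = 1/20736
(3j)²=5/429 [(5 4 5; 4 -2 -2)], sign=-1
⇒ 4πI² = 30/169
I = (+1)√(30/169/(4π)) = 0.11885360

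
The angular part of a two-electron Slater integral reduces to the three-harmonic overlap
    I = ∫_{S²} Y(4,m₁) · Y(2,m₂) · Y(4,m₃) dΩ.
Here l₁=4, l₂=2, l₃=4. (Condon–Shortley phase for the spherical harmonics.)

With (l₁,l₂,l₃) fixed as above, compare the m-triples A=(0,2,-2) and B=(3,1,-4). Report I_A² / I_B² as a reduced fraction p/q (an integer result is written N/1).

45/49

Same 4,2,4: normalisation and zero-m 3j drop out of the ratio.
A: Δ: 2! 6! 2! / 11! → 1/13860; sum: t=2:+1/192 = 1/192; 3j²(4 2 4; 0 2 -2) = Δ·Π!·Σ² = 3/77  (sign +1)
B: Δ: 2! 6! 2! / 11! → 1/13860; sum: t=1:−1/1440 = -1/1440; 3j²(4 2 4; 3 1 -4) = Δ·Π!·Σ² = 7/165  (sign -1)
I_A²/I_B² = (3/77)/(7/165) = 45/49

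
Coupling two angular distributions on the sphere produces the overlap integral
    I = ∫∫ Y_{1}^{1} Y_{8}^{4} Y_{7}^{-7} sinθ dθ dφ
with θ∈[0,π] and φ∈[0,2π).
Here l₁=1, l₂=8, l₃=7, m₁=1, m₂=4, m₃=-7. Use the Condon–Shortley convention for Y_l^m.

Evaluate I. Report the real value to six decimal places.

0.000000

m-sum = 1 + 4 − 7 = -2 ≠ 0 ⇒ I = 0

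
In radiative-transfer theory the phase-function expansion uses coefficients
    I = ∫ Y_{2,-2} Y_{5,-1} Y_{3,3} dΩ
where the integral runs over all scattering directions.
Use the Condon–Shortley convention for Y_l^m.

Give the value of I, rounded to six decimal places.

-0.023961

Rules hold: Σm=0, L=10 even, 3≤3≤7.
N = 5·11·7 = 385
Δ = 4!·0!·6!/11! = 1/2310
Racah Σ t=2..2: t=2:+1/144 = 1/144
⇒ 3j(2 5 3; 0 0 0)² = 10/231, sgn -1
Racah Σ t=4..4: t=4:+1/17280 = 1/17280
⇒ 3j(2 5 3; -2 -1 3)² = 1/2310, sgn +1
4πI² = N·(3j₀)²·(3jₘ)² = 5/693
I = -1·√(0.00721501/4π) = -0.02396147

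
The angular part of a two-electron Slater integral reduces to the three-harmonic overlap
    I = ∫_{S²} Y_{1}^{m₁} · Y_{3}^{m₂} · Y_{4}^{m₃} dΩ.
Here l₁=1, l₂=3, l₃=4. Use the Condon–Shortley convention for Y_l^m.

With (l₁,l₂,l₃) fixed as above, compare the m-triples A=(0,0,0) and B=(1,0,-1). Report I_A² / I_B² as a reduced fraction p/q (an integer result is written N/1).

8/5

Same 1,3,4: normalisation and zero-m 3j drop out of the ratio.
A: Δ: 0! 2! 6! / 9! → 1/252; sum: t=0:+1/36 = 1/36; 3j²(1 3 4; 0 0 0) = Δ·Π!·Σ² = 4/63  (sign +1)
B: Δ: 0! 2! 6! / 9! → 1/252; sum: t=0:+1/72 = 1/72; 3j²(1 3 4; 1 0 -1) = Δ·Π!·Σ² = 5/126  (sign -1)
I_A²/I_B² = (4/63)/(5/126) = 8/5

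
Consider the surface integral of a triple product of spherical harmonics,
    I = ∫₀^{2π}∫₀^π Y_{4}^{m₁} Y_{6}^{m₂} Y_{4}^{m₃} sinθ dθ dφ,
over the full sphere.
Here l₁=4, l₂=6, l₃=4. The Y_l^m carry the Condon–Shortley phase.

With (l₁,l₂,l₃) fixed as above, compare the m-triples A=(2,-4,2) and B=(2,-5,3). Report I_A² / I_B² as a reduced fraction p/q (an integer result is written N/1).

l's match ⇒ only the (l;m) 3-j factors differ between A and B.
A: triangle coeff Δ(4,6,4) = 1/1261260; Σ_t [0,2]: t=0:+1/69120 t=1:−1/14400 t=2:+1/69120 = -7/172800; (3j)²=14/715 [(4 6 4; 2 -4 2)], sign=-1
B: triangle coeff Δ(4,6,4) = 1/1261260; Σ_t [0,1]: t=0:+1/172800 t=1:−1/86400 = -1/172800; (3j)²=1/130 [(4 6 4; 2 -5 3)], sign=+1
I_A²/I_B² = (14/715)/(1/130) = 28/11

28/11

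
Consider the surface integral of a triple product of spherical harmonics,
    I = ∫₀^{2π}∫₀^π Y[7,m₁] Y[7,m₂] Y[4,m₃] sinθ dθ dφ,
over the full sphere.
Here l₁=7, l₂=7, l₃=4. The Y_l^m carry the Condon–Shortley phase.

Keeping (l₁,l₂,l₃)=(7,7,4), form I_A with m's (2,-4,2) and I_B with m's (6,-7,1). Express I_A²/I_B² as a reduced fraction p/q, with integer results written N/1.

225/26026

Shared (l₁,l₂,l₃)=(7,7,4): N and (l;000)² cancel in I_A²/I_B².
A: Δ = 10!·4!·4!/19! = 1/58198140; Racah Σ t=1..3: t=1:−1/34836480 t=2:+1/2903040 t=3:−1/2903040 = -1/34836480; ⇒ 3j(7 7 4; 2 -4 2)² = 25/117572, sgn -1
B: Δ = 10!·4!·4!/19! = 1/58198140; Racah Σ t=0..0: t=0:+1/522547200 = 1/522547200; ⇒ 3j(7 7 4; 6 -7 1)² = 143/5814, sgn -1
I_A²/I_B² = (25/117572)/(143/5814) = 225/26026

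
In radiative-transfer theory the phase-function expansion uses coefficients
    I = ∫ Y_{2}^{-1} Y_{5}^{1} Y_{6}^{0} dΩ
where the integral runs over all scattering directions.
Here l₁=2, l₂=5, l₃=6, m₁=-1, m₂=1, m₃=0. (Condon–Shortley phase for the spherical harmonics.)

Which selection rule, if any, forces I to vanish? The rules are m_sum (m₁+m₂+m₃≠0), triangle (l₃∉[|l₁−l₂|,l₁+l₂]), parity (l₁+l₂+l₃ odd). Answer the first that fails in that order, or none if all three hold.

parity

azimuthal sum: -1 + 1 + 0 = 0  ✓
3 ≤ 6 ≤ 7 (triangle on l)  ✓
L = 2 + 5 + 6 = 13 (odd)  ✗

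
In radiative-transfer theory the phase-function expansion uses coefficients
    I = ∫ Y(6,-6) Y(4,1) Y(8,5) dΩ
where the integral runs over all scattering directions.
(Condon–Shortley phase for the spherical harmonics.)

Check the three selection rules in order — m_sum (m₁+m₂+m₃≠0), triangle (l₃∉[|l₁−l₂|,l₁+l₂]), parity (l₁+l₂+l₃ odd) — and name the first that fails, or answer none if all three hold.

none

azimuthal sum: -6 + 1 + 5 = 0  ✓
2 ≤ 8 ≤ 10 (triangle on l)  ✓
L = 6 + 4 + 8 = 18 (even)  ✓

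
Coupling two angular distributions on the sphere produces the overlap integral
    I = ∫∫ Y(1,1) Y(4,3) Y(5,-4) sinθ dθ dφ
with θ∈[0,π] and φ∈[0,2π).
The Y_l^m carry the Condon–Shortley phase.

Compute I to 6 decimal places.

Rules hold: Σm=0, L=10 even, 3≤5≤5.
N = 3·9·11 = 297
Δ = 0!·2!·8!/11! = 1/495
Racah Σ t=0..0: t=0:+1/576 = 1/576
⇒ 3j(1 4 5; 0 0 0)² = 5/99, sgn -1
Racah Σ t=0..0: t=0:+1/10080 = 1/10080
⇒ 3j(1 4 5; 1 3 -4)² = 4/55, sgn -1
4πI² = N·(3j₀)²·(3jₘ)² = 12/11
I = +1·√(1.09091/4π) = 0.29463840

0.294638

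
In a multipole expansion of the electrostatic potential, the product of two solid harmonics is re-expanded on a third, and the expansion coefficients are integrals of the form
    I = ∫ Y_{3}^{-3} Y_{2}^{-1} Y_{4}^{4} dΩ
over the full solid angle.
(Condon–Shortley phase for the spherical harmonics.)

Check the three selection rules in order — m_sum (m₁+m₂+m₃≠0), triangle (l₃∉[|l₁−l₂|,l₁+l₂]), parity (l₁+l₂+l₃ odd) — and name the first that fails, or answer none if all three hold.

parity

azimuthal sum: -3 − 1 + 4 = 0  ✓
1 ≤ 4 ≤ 5 (triangle on l)  ✓
L = 3 + 2 + 4 = 9 (odd)  ✗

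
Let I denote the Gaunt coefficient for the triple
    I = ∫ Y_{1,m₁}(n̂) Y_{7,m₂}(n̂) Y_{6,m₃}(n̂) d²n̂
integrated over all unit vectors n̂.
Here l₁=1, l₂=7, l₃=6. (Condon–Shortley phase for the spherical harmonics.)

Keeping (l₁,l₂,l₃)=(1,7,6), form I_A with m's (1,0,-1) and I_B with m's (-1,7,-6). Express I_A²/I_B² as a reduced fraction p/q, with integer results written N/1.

3/13

l's match ⇒ only the (l;m) 3-j factors differ between A and B.
A: triangle coeff Δ(1,7,6) = 1/1365; Σ_t [0,0]: t=0:+1/1209600 = 1/1209600; (3j)²=1/65 [(1 7 6; 1 0 -1)], sign=-1
B: triangle coeff Δ(1,7,6) = 1/1365; Σ_t [2,2]: t=2:+1/958003200 = 1/958003200; (3j)²=1/15 [(1 7 6; -1 7 -6)], sign=+1
I_A²/I_B² = (1/65)/(1/15) = 3/13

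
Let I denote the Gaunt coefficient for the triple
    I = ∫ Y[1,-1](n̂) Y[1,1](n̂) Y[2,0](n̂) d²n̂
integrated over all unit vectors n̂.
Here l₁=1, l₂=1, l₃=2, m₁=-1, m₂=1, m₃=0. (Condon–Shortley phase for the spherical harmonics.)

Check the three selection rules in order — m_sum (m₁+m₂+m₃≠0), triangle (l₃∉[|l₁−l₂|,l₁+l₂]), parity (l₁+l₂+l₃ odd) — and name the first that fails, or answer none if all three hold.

none

azimuthal sum: -1 + 1 + 0 = 0  ✓
0 ≤ 2 ≤ 2 (triangle on l)  ✓
L = 1 + 1 + 2 = 4 (even)  ✓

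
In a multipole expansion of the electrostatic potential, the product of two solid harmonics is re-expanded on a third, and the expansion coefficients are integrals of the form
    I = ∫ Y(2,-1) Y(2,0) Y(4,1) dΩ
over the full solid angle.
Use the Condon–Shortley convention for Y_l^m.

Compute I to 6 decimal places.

m-sum 0 ✓  L=8 even ✓  0≤4≤4 ✓
Π(2lᵢ+1) = 5×5×9 = 225
triangle coeff Δ(2,2,4) = 1/630
Σ_t [0,0]: t=0:+1/16 = 1/16
(3j)²=2/35 [(2 2 4; 0 0 0)], sign=+1
Σ_t [0,0]: t=0:+1/24 = 1/24
(3j)²=1/21 [(2 2 4; -1 0 1)], sign=-1
⇒ 4πI² = 30/49
I = (-1)√(30/49/(4π)) = -0.22072812

-0.220728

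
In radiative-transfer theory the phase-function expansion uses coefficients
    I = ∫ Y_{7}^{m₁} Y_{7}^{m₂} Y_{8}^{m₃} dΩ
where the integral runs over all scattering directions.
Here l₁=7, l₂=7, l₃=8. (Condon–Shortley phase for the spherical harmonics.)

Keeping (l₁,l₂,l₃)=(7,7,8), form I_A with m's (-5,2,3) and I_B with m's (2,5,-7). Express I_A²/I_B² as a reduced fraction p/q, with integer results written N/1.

2023/3159

l's match ⇒ only the (l;m) 3-j factors differ between A and B.
A: triangle coeff Δ(7,7,8) = 1/22086194130; Σ_t [4,6]: t=4:+1/1393459200 t=5:−1/348364800 t=6:+1/746496000 = -17/20901888000; (3j)²=34/5681 [(7 7 8; -5 2 3)], sign=+1
B: triangle coeff Δ(7,7,8) = 1/22086194130; Σ_t [4,5]: t=4:+1/9754214400 t=5:−1/24385536000 = 1/16257024000; (3j)²=486/52003 [(7 7 8; 2 5 -7)], sign=-1
I_A²/I_B² = (34/5681)/(486/52003) = 2023/3159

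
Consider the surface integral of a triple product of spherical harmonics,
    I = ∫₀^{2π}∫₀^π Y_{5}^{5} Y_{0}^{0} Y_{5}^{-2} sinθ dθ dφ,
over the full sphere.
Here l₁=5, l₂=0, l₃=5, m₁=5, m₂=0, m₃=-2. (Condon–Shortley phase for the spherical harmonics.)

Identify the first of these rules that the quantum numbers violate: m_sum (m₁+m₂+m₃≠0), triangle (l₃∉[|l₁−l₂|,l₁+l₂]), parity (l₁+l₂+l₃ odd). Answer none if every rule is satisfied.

Σmᵢ = 3  ✗
l₃∈[|l₁−l₂|,l₁+l₂]=[5,5], have l₃=5
Σlᵢ = 10 ⇒ even

m_sum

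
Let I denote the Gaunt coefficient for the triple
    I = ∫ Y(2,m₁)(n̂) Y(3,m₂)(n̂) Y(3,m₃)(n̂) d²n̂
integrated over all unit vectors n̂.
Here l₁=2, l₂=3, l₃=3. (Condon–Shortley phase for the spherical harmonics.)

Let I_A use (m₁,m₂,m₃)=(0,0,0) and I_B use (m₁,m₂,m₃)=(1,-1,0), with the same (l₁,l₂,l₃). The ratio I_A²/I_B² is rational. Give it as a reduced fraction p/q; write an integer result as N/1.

8/1

Shared (l₁,l₂,l₃)=(2,3,3): N and (l;000)² cancel in I_A²/I_B².
A: Δ = 2!·2!·4!/9! = 1/3780; Racah Σ t=0..2: t=0:+1/24 t=1:−1/4 t=2:+1/24 = -1/6; ⇒ 3j(2 3 3; 0 0 0)² = 4/105, sgn +1
B: Δ = 2!·2!·4!/9! = 1/3780; Racah Σ t=0..1: t=0:+1/8 t=1:−1/12 = 1/24; ⇒ 3j(2 3 3; 1 -1 0)² = 1/210, sgn -1
I_A²/I_B² = (4/105)/(1/210) = 8/1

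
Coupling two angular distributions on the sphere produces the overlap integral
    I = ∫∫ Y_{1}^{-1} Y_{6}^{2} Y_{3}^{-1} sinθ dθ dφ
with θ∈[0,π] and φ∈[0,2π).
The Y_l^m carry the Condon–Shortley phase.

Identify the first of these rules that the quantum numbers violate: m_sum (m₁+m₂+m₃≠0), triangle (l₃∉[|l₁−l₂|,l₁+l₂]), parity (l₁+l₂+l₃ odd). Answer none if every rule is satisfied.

azimuthal sum: -1 + 2 − 1 = 0  ✓
5 ≤ 3 ≤ 7 (triangle on l)  ✗
L = 1 + 6 + 3 = 10 (even)

triangle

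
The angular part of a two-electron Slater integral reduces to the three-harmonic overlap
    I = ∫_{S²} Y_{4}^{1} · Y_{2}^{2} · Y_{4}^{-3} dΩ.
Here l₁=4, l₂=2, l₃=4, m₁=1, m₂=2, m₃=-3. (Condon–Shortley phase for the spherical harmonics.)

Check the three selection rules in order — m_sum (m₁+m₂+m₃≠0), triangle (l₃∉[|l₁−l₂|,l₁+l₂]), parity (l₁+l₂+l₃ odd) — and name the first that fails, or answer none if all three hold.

none

azimuthal sum: 1 + 2 − 3 = 0  ✓
2 ≤ 4 ≤ 6 (triangle on l)  ✓
L = 4 + 2 + 4 = 10 (even)  ✓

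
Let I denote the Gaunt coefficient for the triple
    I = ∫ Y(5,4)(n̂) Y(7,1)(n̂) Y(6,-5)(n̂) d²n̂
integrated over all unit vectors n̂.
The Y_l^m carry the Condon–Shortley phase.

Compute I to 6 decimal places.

-0.122102

m-sum 0 ✓  L=18 even ✓  2≤6≤12 ✓
Π(2lᵢ+1) = 11×15×13 = 2145
triangle coeff Δ(5,7,6) = 1/174594420
Σ_t [1,5]: t=1:−1/4147200 t=2:+1/207360 t=3:−1/82944 t=4:+1/207360 t=5:−1/4147200 = -1/345600
(3j)²=420/46189 [(5 7 6; 0 0 0)], sign=-1
Σ_t [0,1]: t=0:+1/174182400 t=1:−1/14515200 = -11/174182400
(3j)²=121/12597 [(5 7 6; 4 1 -5)], sign=+1
⇒ 4πI² = 254100/1356277
I = (-1)√(254100/1356277/(4π)) = -0.12210212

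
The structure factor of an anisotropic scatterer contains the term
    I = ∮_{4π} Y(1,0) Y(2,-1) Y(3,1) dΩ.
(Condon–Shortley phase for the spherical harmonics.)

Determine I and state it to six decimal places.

-0.233597

m-sum 0 ✓  L=6 even ✓  1≤3≤3 ✓
Π(2lᵢ+1) = 3×5×7 = 105
triangle coeff Δ(1,2,3) = 1/105
Σ_t [0,0]: t=0:+1/4 = 1/4
(3j)²=3/35 [(1 2 3; 0 0 0)], sign=-1
Σ_t [0,0]: t=0:+1/6 = 1/6
(3j)²=8/105 [(1 2 3; 0 -1 1)], sign=+1
⇒ 4πI² = 24/35
I = (-1)√(24/35/(4π)) = -0.23359668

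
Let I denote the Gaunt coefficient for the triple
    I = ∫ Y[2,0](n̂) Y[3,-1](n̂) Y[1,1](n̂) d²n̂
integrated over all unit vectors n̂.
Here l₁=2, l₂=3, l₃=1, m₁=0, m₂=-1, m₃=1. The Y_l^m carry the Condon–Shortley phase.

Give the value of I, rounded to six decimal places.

-0.202301

Rules hold: Σm=0, L=6 even, 1≤1≤5.
N = 5·7·3 = 105
Δ = 4!·0!·2!/7! = 1/105
Racah Σ t=2..2: t=2:+1/4 = 1/4
⇒ 3j(2 3 1; 0 0 0)² = 3/35, sgn -1
Racah Σ t=2..2: t=2:+1/8 = 1/8
⇒ 3j(2 3 1; 0 -1 1)² = 2/35, sgn +1
4πI² = N·(3j₀)²·(3jₘ)² = 18/35
I = -1·√(0.514286/4π) = -0.20230066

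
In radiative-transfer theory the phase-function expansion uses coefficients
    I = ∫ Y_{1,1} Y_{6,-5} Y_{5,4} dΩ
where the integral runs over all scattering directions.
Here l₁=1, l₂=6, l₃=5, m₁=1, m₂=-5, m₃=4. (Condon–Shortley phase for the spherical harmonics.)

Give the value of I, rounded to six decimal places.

m-sum 0 ✓  L=12 even ✓  5≤5≤7 ✓
Π(2lᵢ+1) = 3×13×11 = 429
triangle coeff Δ(1,6,5) = 1/858
Σ_t [1,1]: t=1:−1/14400 = -1/14400
(3j)²=6/143 [(1 6 5; 0 0 0)], sign=+1
Σ_t [0,0]: t=0:+1/725760 = 1/725760
(3j)²=5/78 [(1 6 5; 1 -5 4)], sign=-1
⇒ 4πI² = 15/13
I = (-1)√(15/13/(4π)) = -0.30301841

-0.303018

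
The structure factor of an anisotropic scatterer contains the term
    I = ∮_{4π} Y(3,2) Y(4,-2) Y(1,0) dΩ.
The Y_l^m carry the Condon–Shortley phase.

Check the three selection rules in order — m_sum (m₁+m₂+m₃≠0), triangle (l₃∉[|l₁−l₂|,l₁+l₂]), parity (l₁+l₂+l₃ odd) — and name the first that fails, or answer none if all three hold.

none

m₁+m₂+m₃ = 2 − 2 + 0 = 0  ✓
triangle: |3−4|=1 ≤ l₃=1 ≤ 3+4=7  ✓
parity: l₁+l₂+l₃ = 8 is even  ✓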